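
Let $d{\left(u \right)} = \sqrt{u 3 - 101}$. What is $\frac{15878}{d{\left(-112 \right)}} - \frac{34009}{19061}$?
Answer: $- \frac{34009}{19061} - \frac{15878 i \sqrt{437}}{437} \approx -1.7842 - 759.55 i$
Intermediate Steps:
$d{\left(u \right)} = \sqrt{-101 + 3 u}$ ($d{\left(u \right)} = \sqrt{3 u - 101} = \sqrt{-101 + 3 u}$)
$\frac{15878}{d{\left(-112 \right)}} - \frac{34009}{19061} = \frac{15878}{\sqrt{-101 + 3 \left(-112\right)}} - \frac{34009}{19061} = \frac{15878}{\sqrt{-101 - 336}} - \frac{34009}{19061} = \frac{15878}{\sqrt{-437}} - \frac{34009}{19061} = \frac{15878}{i \sqrt{437}} - \frac{34009}{19061} = 15878 \left(- \frac{i \sqrt{437}}{437}\right) - \frac{34009}{19061} = - \frac{15878 i \sqrt{437}}{437} - \frac{34009}{19061} = - \frac{34009}{19061} - \frac{15878 i \sqrt{437}}{437}$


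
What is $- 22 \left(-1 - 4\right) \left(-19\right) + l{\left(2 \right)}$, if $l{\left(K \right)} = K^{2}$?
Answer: $-2086$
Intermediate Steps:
$- 22 \left(-1 - 4\right) \left(-19\right) + l{\left(2 \right)} = - 22 \left(-1 - 4\right) \left(-19\right) + 2^{2} = - 22 \left(-1 - 4\right) \left(-19\right) + 4 = - 22 \left(\left(-5\right) \left(-19\right)\right) + 4 = \left(-22\right) 95 + 4 = -2090 + 4 = -2086$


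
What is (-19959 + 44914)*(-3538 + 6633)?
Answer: 77235725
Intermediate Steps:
(-19959 + 44914)*(-3538 + 6633) = 24955*3095 = 77235725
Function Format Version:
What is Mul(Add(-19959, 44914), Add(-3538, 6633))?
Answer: 77235725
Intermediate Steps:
Mul(Add(-19959, 44914), Add(-3538, 6633)) = Mul(24955, 3095) = 77235725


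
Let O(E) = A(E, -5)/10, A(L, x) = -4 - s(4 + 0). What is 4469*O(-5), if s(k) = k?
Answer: -17876/5 ≈ -3575.2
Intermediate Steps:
A(L, x) = -8 (A(L, x) = -4 - (4 + 0) = -4 - 1*4 = -4 - 4 = -8)
O(E) = -⅘ (O(E) = -8/10 = -8*⅒ = -⅘)
4469*O(-5) = 4469*(-⅘) = -17876/5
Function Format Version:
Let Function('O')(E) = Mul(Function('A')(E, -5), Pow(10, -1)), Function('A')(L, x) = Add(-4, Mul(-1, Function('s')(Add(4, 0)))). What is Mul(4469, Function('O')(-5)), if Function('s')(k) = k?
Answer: Rational(-17876, 5) ≈ -3575.2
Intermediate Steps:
Function('A')(L, x) = -8 (Function('A')(L, x) = Add(-4, Mul(-1, Add(4, 0))) = Add(-4, Mul(-1, 4)) = Add(-4, -4) = -8)
Function('O')(E) = Rational(-4, 5) (Function('O')(E) = Mul(-8, Pow(10, -1)) = Mul(-8, Rational(1, 10)) = Rational(-4, 5))
Mul(4469, Function('O')(-5)) = Mul(4469, Rational(-4, 5)) = Rational(-17876, 5)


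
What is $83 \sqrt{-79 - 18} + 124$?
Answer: $124 + 83 i \sqrt{97} \approx 124.0 + 817.46 i$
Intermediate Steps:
$83 \sqrt{-79 - 18} + 124 = 83 \sqrt{-97} + 124 = 83 i \sqrt{97} + 124 = 124 + 83 i \sqrt{97}$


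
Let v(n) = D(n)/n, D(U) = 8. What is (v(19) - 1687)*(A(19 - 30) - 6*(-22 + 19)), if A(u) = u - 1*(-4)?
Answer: -352495/19 ≈ -18552.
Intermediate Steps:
A(u) = 4 + u (A(u) = u + 4 = 4 + u)
v(n) = 8/n
(v(19) - 1687)*(A(19 - 30) - 6*(-22 + 19)) = (8/19 - 1687)*((4 + (19 - 30)) - 6*(-22 + 19)) = (8*(1/19) - 1687)*((4 - 11) - 6*(-3)) = (8/19 - 1687)*(-7 + 18) = -32045/19*11 = -352495/19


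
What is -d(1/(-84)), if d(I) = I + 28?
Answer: -2351/84 ≈ -27.988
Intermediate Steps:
d(I) = 28 + I
-d(1/(-84)) = -(28 + 1/(-84)) = -(28 - 1/84) = -1*2351/84 = -2351/84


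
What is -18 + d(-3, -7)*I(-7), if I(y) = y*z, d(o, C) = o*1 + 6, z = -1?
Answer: 3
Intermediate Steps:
d(o, C) = 6 + o (d(o, C) = o + 6 = 6 + o)
I(y) = -y (I(y) = y*(-1) = -y)
-18 + d(-3, -7)*I(-7) = -18 + (6 - 3)*(-1*(-7)) = -18 + 3*7 = -18 + 21 = 3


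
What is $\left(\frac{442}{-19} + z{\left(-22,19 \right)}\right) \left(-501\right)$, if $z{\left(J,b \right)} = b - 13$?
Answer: $\frac{164328}{19} \approx 8648.8$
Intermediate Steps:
$z{\left(J,b \right)} = -13 + b$
$\left(\frac{442}{-19} + z{\left(-22,19 \right)}\right) \left(-501\right) = \left(\frac{442}{-19} + \left(-13 + 19\right)\right) \left(-501\right) = \left(442 \left(- \frac{1}{19}\right) + 6\right) \left(-501\right) = \left(- \frac{442}{19} + 6\right) \left(-501\right) = \left(- \frac{328}{19}\right) \left(-501\right) = \frac{164328}{19}$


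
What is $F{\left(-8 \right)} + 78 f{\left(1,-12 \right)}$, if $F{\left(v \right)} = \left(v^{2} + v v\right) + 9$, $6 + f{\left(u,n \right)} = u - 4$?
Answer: $-565$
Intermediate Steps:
$f{\left(u,n \right)} = -10 + u$ ($f{\left(u,n \right)} = -6 + \left(u - 4\right) = -6 + \left(-4 + u\right) = -10 + u$)
$F{\left(v \right)} = 9 + 2 v^{2}$ ($F{\left(v \right)} = \left(v^{2} + v^{2}\right) + 9 = 2 v^{2} + 9 = 9 + 2 v^{2}$)
$F{\left(-8 \right)} + 78 f{\left(1,-12 \right)} = \left(9 + 2 \left(-8\right)^{2}\right) + 78 \left(-10 + 1\right) = \left(9 + 2 \cdot 64\right) + 78 \left(-9\right) = \left(9 + 128\right) - 702 = 137 - 702 = -565$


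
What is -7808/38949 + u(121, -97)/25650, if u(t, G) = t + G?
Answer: -11074468/55502325 ≈ -0.19953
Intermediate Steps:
u(t, G) = G + t
-7808/38949 + u(121, -97)/25650 = -7808/38949 + (-97 + 121)/25650 = -7808*1/38949 + 24*(1/25650) = -7808/38949 + 4/4275 = -11074468/55502325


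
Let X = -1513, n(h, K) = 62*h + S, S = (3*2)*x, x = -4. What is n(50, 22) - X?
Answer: 4589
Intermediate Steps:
S = -24 (S = (3*2)*(-4) = 6*(-4) = -24)
n(h, K) = -24 + 62*h (n(h, K) = 62*h - 24 = -24 + 62*h)
n(50, 22) - X = (-24 + 62*50) - 1*(-1513) = (-24 + 3100) + 1513 = 3076 + 1513 = 4589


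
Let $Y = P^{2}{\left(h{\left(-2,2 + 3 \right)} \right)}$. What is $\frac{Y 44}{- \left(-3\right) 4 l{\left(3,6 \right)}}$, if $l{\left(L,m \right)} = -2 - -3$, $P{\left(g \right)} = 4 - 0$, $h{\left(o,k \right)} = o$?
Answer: $\frac{176}{3} \approx 58.667$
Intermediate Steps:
$P{\left(g \right)} = 4$ ($P{\left(g \right)} = 4 + 0 = 4$)
$Y = 16$ ($Y = 4^{2} = 16$)
$l{\left(L,m \right)} = 1$ ($l{\left(L,m \right)} = -2 + 3 = 1$)
$\frac{Y 44}{- \left(-3\right) 4 l{\left(3,6 \right)}} = \frac{16 \cdot 44}{- \left(-3\right) 4 \cdot 1} = \frac{704}{\left(-1\right) \left(-12\right) 1} = \frac{704}{12 \cdot 1} = \frac{704}{12} = 704 \cdot \frac{1}{12} = \frac{176}{3}$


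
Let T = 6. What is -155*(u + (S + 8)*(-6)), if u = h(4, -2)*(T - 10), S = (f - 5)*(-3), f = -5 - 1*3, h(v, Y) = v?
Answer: 46190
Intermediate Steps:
f = -8 (f = -5 - 3 = -8)
S = 39 (S = (-8 - 5)*(-3) = -13*(-3) = 39)
u = -16 (u = 4*(6 - 10) = 4*(-4) = -16)
-155*(u + (S + 8)*(-6)) = -155*(-16 + (39 + 8)*(-6)) = -155*(-16 + 47*(-6)) = -155*(-16 - 282) = -155*(-298) = 46190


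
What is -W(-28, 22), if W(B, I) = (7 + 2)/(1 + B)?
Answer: 1/3 ≈ 0.33333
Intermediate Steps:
W(B, I) = 9/(1 + B)
-W(-28, 22) = -9/(1 - 28) = -9/(-27) = -9*(-1)/27 = -1*(-1/3) = 1/3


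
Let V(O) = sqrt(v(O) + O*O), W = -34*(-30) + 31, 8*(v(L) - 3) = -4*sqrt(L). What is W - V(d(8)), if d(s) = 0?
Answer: 1051 - sqrt(3) ≈ 1049.3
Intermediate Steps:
v(L) = 3 - sqrt(L)/2 (v(L) = 3 + (-4*sqrt(L))/8 = 3 - sqrt(L)/2)
W = 1051 (W = 1020 + 31 = 1051)
V(O) = sqrt(3 + O**2 - sqrt(O)/2) (V(O) = sqrt((3 - sqrt(O)/2) + O*O) = sqrt((3 - sqrt(O)/2) + O**2) = sqrt(3 + O**2 - sqrt(O)/2))
W - V(d(8)) = 1051 - sqrt(12 - 2*sqrt(0) + 4*0**2)/2 = 1051 - sqrt(12 - 2*0 + 4*0)/2 = 1051 - sqrt(12 + 0 + 0)/2 = 1051 - sqrt(12)/2 = 1051 - 2*sqrt(3)/2 = 1051 - sqrt(3)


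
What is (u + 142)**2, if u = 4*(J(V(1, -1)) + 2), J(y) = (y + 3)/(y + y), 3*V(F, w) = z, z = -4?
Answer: 87025/4 ≈ 21756.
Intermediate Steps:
V(F, w) = -4/3 (V(F, w) = (1/3)*(-4) = -4/3)
J(y) = (3 + y)/(2*y) (J(y) = (3 + y)/((2*y)) = (3 + y)*(1/(2*y)) = (3 + y)/(2*y))
u = 11/2 (u = 4*((3 - 4/3)/(2*(-4/3)) + 2) = 4*((1/2)*(-3/4)*(5/3) + 2) = 4*(-5/8 + 2) = 4*(11/8) = 11/2 ≈ 5.5000)
(u + 142)**2 = (11/2 + 142)**2 = (295/2)**2 = 87025/4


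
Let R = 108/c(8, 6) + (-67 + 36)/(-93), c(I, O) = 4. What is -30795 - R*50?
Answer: -96485/3 ≈ -32162.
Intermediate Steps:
R = 82/3 (R = 108/4 + (-67 + 36)/(-93) = 108*(¼) - 31*(-1/93) = 27 + ⅓ = 82/3 ≈ 27.333)
-30795 - R*50 = -30795 - 82*50/3 = -30795 - 1*4100/3 = -30795 - 4100/3 = -96485/3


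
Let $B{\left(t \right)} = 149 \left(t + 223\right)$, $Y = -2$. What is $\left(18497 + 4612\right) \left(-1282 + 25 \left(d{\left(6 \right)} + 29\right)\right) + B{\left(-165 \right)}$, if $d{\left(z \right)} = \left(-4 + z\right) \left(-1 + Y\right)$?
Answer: $-16329421$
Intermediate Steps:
$d{\left(z \right)} = 12 - 3 z$ ($d{\left(z \right)} = \left(-4 + z\right) \left(-1 - 2\right) = \left(-4 + z\right) \left(-3\right) = 12 - 3 z$)
$B{\left(t \right)} = 33227 + 149 t$ ($B{\left(t \right)} = 149 \left(223 + t\right) = 33227 + 149 t$)
$\left(18497 + 4612\right) \left(-1282 + 25 \left(d{\left(6 \right)} + 29\right)\right) + B{\left(-165 \right)} = \left(18497 + 4612\right) \left(-1282 + 25 \left(\left(12 - 18\right) + 29\right)\right) + \left(33227 + 149 \left(-165\right)\right) = 23109 \left(-1282 + 25 \left(\left(12 - 18\right) + 29\right)\right) + \left(33227 - 24585\right) = 23109 \left(-1282 + 25 \left(-6 + 29\right)\right) + 8642 = 23109 \left(-1282 + 25 \cdot 23\right) + 8642 = 23109 \left(-1282 + 575\right) + 8642 = 23109 \left(-707\right) + 8642 = -16338063 + 8642 = -16329421$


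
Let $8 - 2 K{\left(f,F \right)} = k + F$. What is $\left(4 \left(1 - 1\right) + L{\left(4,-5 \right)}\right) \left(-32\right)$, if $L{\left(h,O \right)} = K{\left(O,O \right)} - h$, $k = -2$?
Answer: $-112$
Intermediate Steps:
$K{\left(f,F \right)} = 5 - \frac{F}{2}$ ($K{\left(f,F \right)} = 4 - \frac{-2 + F}{2} = 4 - \left(-1 + \frac{F}{2}\right) = 5 - \frac{F}{2}$)
$L{\left(h,O \right)} = 5 - h - \frac{O}{2}$ ($L{\left(h,O \right)} = \left(5 - \frac{O}{2}\right) - h = 5 - h - \frac{O}{2}$)
$\left(4 \left(1 - 1\right) + L{\left(4,-5 \right)}\right) \left(-32\right) = \left(4 \left(1 - 1\right) - - \frac{7}{2}\right) \left(-32\right) = \left(4 \cdot 0 + \left(5 - 4 + \frac{5}{2}\right)\right) \left(-32\right) = \left(0 + \frac{7}{2}\right) \left(-32\right) = \frac{7}{2} \left(-32\right) = -112$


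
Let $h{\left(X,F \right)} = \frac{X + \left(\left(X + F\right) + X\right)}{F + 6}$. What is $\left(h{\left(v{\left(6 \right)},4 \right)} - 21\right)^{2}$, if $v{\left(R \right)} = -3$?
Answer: $\frac{1849}{4} \approx 462.25$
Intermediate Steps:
$h{\left(X,F \right)} = \frac{F + 3 X}{6 + F}$ ($h{\left(X,F \right)} = \frac{X + \left(\left(F + X\right) + X\right)}{6 + F} = \frac{X + \left(F + 2 X\right)}{6 + F} = \frac{F + 3 X}{6 + F}$)
$\left(h{\left(v{\left(6 \right)},4 \right)} - 21\right)^{2} = \left(\frac{4 + 3 \left(-3\right)}{6 + 4} - 21\right)^{2} = \left(\frac{4 - 9}{10} - 21\right)^{2} = \left(\frac{1}{10} \left(-5\right) - 21\right)^{2} = \left(- \frac{1}{2} - 21\right)^{2} = \left(- \frac{43}{2}\right)^{2} = \frac{1849}{4}$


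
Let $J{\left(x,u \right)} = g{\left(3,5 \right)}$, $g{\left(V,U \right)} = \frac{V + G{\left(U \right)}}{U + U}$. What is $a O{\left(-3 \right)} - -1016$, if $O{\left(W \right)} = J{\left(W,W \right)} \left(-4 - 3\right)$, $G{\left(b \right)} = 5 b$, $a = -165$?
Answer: $4250$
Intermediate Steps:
$g{\left(V,U \right)} = \frac{V + 5 U}{2 U}$ ($g{\left(V,U \right)} = \frac{V + 5 U}{U + U} = \frac{V + 5 U}{2 U}$)
$J{\left(x,u \right)} = \frac{14}{5}$ ($J{\left(x,u \right)} = \frac{3 + 5 \cdot 5}{2 \cdot 5} = \frac{1}{2} \cdot \frac{1}{5} \left(3 + 25\right) = \frac{1}{2} \cdot \frac{1}{5} \cdot 28 = \frac{14}{5}$)
$O{\left(W \right)} = - \frac{98}{5}$ ($O{\left(W \right)} = \frac{14 \left(-4 - 3\right)}{5} = \frac{14}{5} \left(-7\right) = - \frac{98}{5}$)
$a O{\left(-3 \right)} - -1016 = \left(-165\right) \left(- \frac{98}{5}\right) - -1016 = 3234 + 1016 = 4250$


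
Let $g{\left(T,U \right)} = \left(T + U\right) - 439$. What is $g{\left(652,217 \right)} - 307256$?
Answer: $-306826$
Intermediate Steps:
$g{\left(T,U \right)} = -439 + T + U$
$g{\left(652,217 \right)} - 307256 = \left(-439 + 652 + 217\right) - 307256 = 430 - 307256 = -306826$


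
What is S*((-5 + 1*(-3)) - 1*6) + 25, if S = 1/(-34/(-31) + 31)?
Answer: 24441/995 ≈ 24.564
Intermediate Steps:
S = 31/995 (S = 1/(-34*(-1/31) + 31) = 1/(34/31 + 31) = 1/(995/31) = 31/995 ≈ 0.031156)
S*((-5 + 1*(-3)) - 1*6) + 25 = 31*((-5 + 1*(-3)) - 1*6)/995 + 25 = 31*((-5 - 3) - 6)/995 + 25 = 31*(-8 - 6)/995 + 25 = (31/995)*(-14) + 25 = -434/995 + 25 = 24441/995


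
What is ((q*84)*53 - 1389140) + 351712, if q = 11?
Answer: -988456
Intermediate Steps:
((q*84)*53 - 1389140) + 351712 = ((11*84)*53 - 1389140) + 351712 = (924*53 - 1389140) + 351712 = (48972 - 1389140) + 351712 = -1340168 + 351712 = -988456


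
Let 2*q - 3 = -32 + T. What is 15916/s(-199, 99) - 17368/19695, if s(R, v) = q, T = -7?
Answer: -4022798/4545 ≈ -885.10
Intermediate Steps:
q = -18 (q = 3/2 + (-32 - 7)/2 = 3/2 + (1/2)*(-39) = 3/2 - 39/2 = -18)
s(R, v) = -18
15916/s(-199, 99) - 17368/19695 = 15916/(-18) - 17368/19695 = 15916*(-1/18) - 17368*1/19695 = -7958/9 - 1336/1515 = -4022798/4545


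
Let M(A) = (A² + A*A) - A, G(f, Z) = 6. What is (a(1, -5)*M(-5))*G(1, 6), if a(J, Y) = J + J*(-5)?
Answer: -1320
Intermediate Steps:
M(A) = -A + 2*A² (M(A) = (A² + A²) - A = 2*A² - A = -A + 2*A²)
a(J, Y) = -4*J (a(J, Y) = J - 5*J = -4*J)
(a(1, -5)*M(-5))*G(1, 6) = ((-4*1)*(-5*(-1 + 2*(-5))))*6 = -(-20)*(-1 - 10)*6 = -(-20)*(-11)*6 = -4*55*6 = -220*6 = -1320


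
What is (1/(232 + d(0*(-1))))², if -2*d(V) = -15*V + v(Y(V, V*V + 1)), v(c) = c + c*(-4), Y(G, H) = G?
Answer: 1/53824 ≈ 1.8579e-5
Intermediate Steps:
v(c) = -3*c (v(c) = c - 4*c = -3*c)
d(V) = 9*V (d(V) = -(-15*V - 3*V)/2 = -(-9)*V = 9*V)
(1/(232 + d(0*(-1))))² = (1/(232 + 9*(0*(-1))))² = (1/(232 + 9*0))² = (1/(232 + 0))² = (1/232)² = 1/53824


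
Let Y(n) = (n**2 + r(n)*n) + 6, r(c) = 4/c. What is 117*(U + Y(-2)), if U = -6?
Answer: 936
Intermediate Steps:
Y(n) = 10 + n**2 (Y(n) = (n**2 + (4/n)*n) + 6 = (n**2 + 4) + 6 = (4 + n**2) + 6 = 10 + n**2)
117*(U + Y(-2)) = 117*(-6 + (10 + (-2)**2)) = 117*(-6 + (10 + 4)) = 117*(-6 + 14) = 117*8 = 936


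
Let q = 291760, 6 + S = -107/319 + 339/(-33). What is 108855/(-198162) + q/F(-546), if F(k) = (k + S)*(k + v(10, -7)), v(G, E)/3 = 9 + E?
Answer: 5481634327/13336698924 ≈ 0.41102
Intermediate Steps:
S = -5298/319 (S = -6 + (-107/319 + 339/(-33)) = -6 + (-107*1/319 + 339*(-1/33)) = -6 + (-107/319 - 113/11) = -6 - 3384/319 = -5298/319 ≈ -16.608)
v(G, E) = 27 + 3*E (v(G, E) = 3*(9 + E) = 27 + 3*E)
F(k) = (6 + k)*(-5298/319 + k) (F(k) = (k - 5298/319)*(k + (27 + 3*(-7))) = (-5298/319 + k)*(k + (27 - 21)) = (-5298/319 + k)*(k + 6) = (-5298/319 + k)*(6 + k) = (6 + k)*(-5298/319 + k))
108855/(-198162) + q/F(-546) = 108855/(-198162) + 291760/(-31788/319 + (-546)² - 3384/319*(-546)) = 108855*(-1/198162) + 291760/(-31788/319 + 298116 + 1847664/319) = -12095/22018 + 291760/(96914880/319) = -12095/22018 + 291760*(319/96914880) = -12095/22018 + 1163393/1211436 = 5481634327/13336698924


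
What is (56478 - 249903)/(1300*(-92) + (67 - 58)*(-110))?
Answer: 38685/24118 ≈ 1.6040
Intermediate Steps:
(56478 - 249903)/(1300*(-92) + (67 - 58)*(-110)) = -193425/(-119600 + 9*(-110)) = -193425/(-119600 - 990) = -193425/(-120590) = -193425*(-1/120590) = 38685/24118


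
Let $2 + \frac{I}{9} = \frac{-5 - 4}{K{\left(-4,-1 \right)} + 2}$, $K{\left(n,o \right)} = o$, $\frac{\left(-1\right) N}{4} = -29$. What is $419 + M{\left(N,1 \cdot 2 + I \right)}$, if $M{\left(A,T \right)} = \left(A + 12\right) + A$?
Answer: $663$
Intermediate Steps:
$N = 116$ ($N = \left(-4\right) \left(-29\right) = 116$)
$I = -99$ ($I = -18 + 9 \frac{-5 - 4}{-1 + 2} = -18 + 9 \left(- \frac{9}{1}\right) = -18 + 9 \left(\left(-9\right) 1\right) = -18 + 9 \left(-9\right) = -18 - 81 = -99$)
$M{\left(A,T \right)} = 12 + 2 A$ ($M{\left(A,T \right)} = \left(12 + A\right) + A = 12 + 2 A$)
$419 + M{\left(N,1 \cdot 2 + I \right)} = 419 + \left(12 + 2 \cdot 116\right) = 419 + \left(12 + 232\right) = 419 + 244 = 663$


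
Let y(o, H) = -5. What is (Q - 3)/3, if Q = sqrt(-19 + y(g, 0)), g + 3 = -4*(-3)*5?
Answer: -1 + 2*I*sqrt(6)/3 ≈ -1.0 + 1.633*I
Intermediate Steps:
g = 57 (g = -3 - 4*(-3)*5 = -3 + 12*5 = -3 + 60 = 57)
Q = 2*I*sqrt(6) (Q = sqrt(-19 - 5) = sqrt(-24) = 2*I*sqrt(6) ≈ 4.899*I)
(Q - 3)/3 = (2*I*sqrt(6) - 3)/3 = (-3 + 2*I*sqrt(6))/3 = -1 + 2*I*sqrt(6)/3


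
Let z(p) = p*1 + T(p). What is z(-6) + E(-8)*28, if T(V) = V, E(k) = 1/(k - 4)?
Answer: -43/3 ≈ -14.333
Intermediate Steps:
E(k) = 1/(-4 + k)
z(p) = 2*p (z(p) = p*1 + p = p + p = 2*p)
z(-6) + E(-8)*28 = 2*(-6) + 28/(-4 - 8) = -12 + 28/(-12) = -12 - 1/12*28 = -12 - 7/3 = -43/3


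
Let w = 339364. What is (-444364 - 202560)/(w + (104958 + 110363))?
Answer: -646924/554685 ≈ -1.1663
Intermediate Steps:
(-444364 - 202560)/(w + (104958 + 110363)) = (-444364 - 202560)/(339364 + (104958 + 110363)) = -646924/(339364 + 215321) = -646924/554685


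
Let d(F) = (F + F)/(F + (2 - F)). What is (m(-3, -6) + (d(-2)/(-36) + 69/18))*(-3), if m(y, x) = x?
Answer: 19/3 ≈ 6.3333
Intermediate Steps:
d(F) = F (d(F) = (2*F)/2 = (2*F)*(½) = F)
(m(-3, -6) + (d(-2)/(-36) + 69/18))*(-3) = (-6 + (-2/(-36) + 69/18))*(-3) = (-6 + (-2*(-1/36) + 69*(1/18)))*(-3) = (-6 + (1/18 + 23/6))*(-3) = (-6 + 35/9)*(-3) = -19/9*(-3) = 19/3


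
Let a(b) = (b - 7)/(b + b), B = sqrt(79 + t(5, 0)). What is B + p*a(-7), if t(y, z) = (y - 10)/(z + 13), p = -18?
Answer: -18 + sqrt(13286)/13 ≈ -9.1335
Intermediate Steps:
t(y, z) = (-10 + y)/(13 + z)
B = sqrt(13286)/13 (B = sqrt(79 + (-10 + 5)/(13 + 0)) = sqrt(79 - 5/13) = sqrt(1022/13) = sqrt(13286)/13 ≈ 8.8665)
a(b) = (-7 + b)/(2*b) (a(b) = (-7 + b)/((2*b)) = (-7 + b)*(1/(2*b)) = (-7 + b)/(2*b))
B + p*a(-7) = sqrt(13286)/13 - 9*(-7 - 7)/(-7) = sqrt(13286)/13 - 9*(-1)*(-14)/7 = sqrt(13286)/13 - 18*1 = sqrt(13286)/13 - 18 = -18 + sqrt(13286)/13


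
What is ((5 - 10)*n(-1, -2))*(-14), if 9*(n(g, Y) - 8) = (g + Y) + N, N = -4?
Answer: 4550/9 ≈ 505.56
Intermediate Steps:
n(g, Y) = 68/9 + Y/9 + g/9 (n(g, Y) = 8 + ((g + Y) - 4)/9 = 8 + ((Y + g) - 4)/9 = 8 + (-4 + Y + g)/9 = 8 + (-4/9 + Y/9 + g/9) = 68/9 + Y/9 + g/9)
((5 - 10)*n(-1, -2))*(-14) = ((5 - 10)*(68/9 + (1/9)*(-2) + (1/9)*(-1)))*(-14) = -5*(68/9 - 2/9 - 1/9)*(-14) = -5*65/9*(-14) = -325/9*(-14) = 4550/9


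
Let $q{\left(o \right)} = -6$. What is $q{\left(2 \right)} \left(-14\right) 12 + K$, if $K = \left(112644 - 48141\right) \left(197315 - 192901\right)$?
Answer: $284717250$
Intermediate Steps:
$K = 284716242$ ($K = 64503 \cdot 4414 = 284716242$)
$q{\left(2 \right)} \left(-14\right) 12 + K = \left(-6\right) \left(-14\right) 12 + 284716242 = 84 \cdot 12 + 284716242 = 1008 + 284716242 = 284717250$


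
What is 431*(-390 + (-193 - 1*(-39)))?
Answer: -234464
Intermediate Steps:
431*(-390 + (-193 - 1*(-39))) = 431*(-390 + (-193 + 39)) = 431*(-390 - 154) = 431*(-544) = -234464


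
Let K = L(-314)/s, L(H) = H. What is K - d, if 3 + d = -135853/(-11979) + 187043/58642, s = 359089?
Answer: -2908791982774693/252250154016102 ≈ -11.531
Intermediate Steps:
K = -314/359089 ≈ -0.00087443
d = 8099862169/702472518 (d = -3 + (-135853/(-11979) + 187043/58642) = -3 + (-135853*(-1/11979) + 187043*(1/58642)) = -3 + (135853/11979 + 187043/58642) = -3 + 10207279723/702472518 = 8099862169/702472518 ≈ 11.531)
K - d = -314/359089 - 1*8099862169/702472518 = -314/359089 - 8099862169/702472518 = -2908791982774693/252250154016102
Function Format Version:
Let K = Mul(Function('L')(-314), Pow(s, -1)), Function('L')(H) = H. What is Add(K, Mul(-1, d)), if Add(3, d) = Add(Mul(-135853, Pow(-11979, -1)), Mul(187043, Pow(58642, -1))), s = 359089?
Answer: Rational(-2908791982774693, 252250154016102) ≈ -11.531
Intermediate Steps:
K = Rational(-314, 359089) (K = Mul(-314, Pow(359089, -1)) = Mul(-314, Rational(1, 359089)) = Rational(-314, 359089) ≈ -0.00087443)
d = Rational(8099862169, 702472518) (d = Add(-3, Add(Mul(-135853, Pow(-11979, -1)), Mul(187043, Pow(58642, -1)))) = Add(-3, Add(Mul(-135853, Rational(-1, 11979)), Mul(187043, Rational(1, 58642)))) = Add(-3, Add(Rational(135853, 11979), Rational(187043, 58642))) = Add(-3, Rational(10207279723, 702472518)) = Rational(8099862169, 702472518) ≈ 11.531)
Add(K, Mul(-1, d)) = Add(Rational(-314, 359089), Mul(-1, Rational(8099862169, 702472518))) = Add(Rational(-314, 359089), Rational(-8099862169, 702472518)) = Rational(-2908791982774693, 252250154016102)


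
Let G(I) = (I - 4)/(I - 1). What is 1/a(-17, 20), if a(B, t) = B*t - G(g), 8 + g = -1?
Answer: -10/3413 ≈ -0.0029300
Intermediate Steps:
g = -9 (g = -8 - 1 = -9)
G(I) = (-4 + I)/(-1 + I)
a(B, t) = -13/10 + B*t (a(B, t) = B*t - (-4 - 9)/(-1 - 9) = B*t - (-13)/(-10) = B*t - (-1)*(-13)/10 = B*t - 1*13/10 = B*t - 13/10 = -13/10 + B*t)
1/a(-17, 20) = 1/(-13/10 - 17*20) = 1/(-13/10 - 340) = 1/(-3413/10) = -10/3413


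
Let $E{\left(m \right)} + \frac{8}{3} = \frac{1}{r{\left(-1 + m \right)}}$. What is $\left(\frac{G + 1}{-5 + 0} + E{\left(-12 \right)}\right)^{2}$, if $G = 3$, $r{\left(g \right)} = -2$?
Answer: $\frac{14161}{900} \approx 15.734$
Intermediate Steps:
$E{\left(m \right)} = - \frac{19}{6}$ ($E{\left(m \right)} = - \frac{8}{3} + \frac{1}{-2} = - \frac{8}{3} - \frac{1}{2} = - \frac{19}{6}$)
$\left(\frac{G + 1}{-5 + 0} + E{\left(-12 \right)}\right)^{2} = \left(\frac{3 + 1}{-5 + 0} - \frac{19}{6}\right)^{2} = \left(\frac{4}{-5} - \frac{19}{6}\right)^{2} = \left(4 \left(- \frac{1}{5}\right) - \frac{19}{6}\right)^{2} = \left(- \frac{4}{5} - \frac{19}{6}\right)^{2} = \left(- \frac{119}{30}\right)^{2} = \frac{14161}{900}$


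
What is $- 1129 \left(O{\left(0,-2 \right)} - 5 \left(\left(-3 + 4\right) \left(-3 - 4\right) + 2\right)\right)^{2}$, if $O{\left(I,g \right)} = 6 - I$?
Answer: $-1084969$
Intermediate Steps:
$- 1129 \left(O{\left(0,-2 \right)} - 5 \left(\left(-3 + 4\right) \left(-3 - 4\right) + 2\right)\right)^{2} = - 1129 \left(\left(6 - 0\right) - 5 \left(\left(-3 + 4\right) \left(-3 - 4\right) + 2\right)\right)^{2} = - 1129 \left(\left(6 + 0\right) - 5 \left(1 \left(-7\right) + 2\right)\right)^{2} = - 1129 \left(6 - 5 \left(-7 + 2\right)\right)^{2} = - 1129 \left(6 - -25\right)^{2} = - 1129 \left(6 + 25\right)^{2} = - 1129 \cdot 31^{2} = \left(-1129\right) 961 = -1084969$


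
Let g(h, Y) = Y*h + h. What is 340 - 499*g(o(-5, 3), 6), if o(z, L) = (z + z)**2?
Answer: -348960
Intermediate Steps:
o(z, L) = 4*z**2 (o(z, L) = (2*z)**2 = 4*z**2)
g(h, Y) = h + Y*h
340 - 499*g(o(-5, 3), 6) = 340 - 499*4*(-5)**2*(1 + 6) = 340 - 499*4*25*7 = 340 - 49900*7 = 340 - 499*700 = 340 - 349300 = -348960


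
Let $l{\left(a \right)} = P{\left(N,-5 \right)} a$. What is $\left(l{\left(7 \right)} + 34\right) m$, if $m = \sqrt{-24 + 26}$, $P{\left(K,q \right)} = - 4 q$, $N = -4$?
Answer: $174 \sqrt{2} \approx 246.07$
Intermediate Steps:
$m = \sqrt{2} \approx 1.4142$
$l{\left(a \right)} = 20 a$ ($l{\left(a \right)} = \left(-4\right) \left(-5\right) a = 20 a$)
$\left(l{\left(7 \right)} + 34\right) m = \left(20 \cdot 7 + 34\right) \sqrt{2} = \left(140 + 34\right) \sqrt{2} = 174 \sqrt{2}$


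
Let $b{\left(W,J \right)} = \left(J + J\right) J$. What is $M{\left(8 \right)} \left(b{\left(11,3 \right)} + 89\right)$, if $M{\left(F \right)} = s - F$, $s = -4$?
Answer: $-1284$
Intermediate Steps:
$b{\left(W,J \right)} = 2 J^{2}$ ($b{\left(W,J \right)} = 2 J J = 2 J^{2}$)
$M{\left(F \right)} = -4 - F$
$M{\left(8 \right)} \left(b{\left(11,3 \right)} + 89\right) = \left(-4 - 8\right) \left(2 \cdot 3^{2} + 89\right) = \left(-4 - 8\right) \left(2 \cdot 9 + 89\right) = - 12 \left(18 + 89\right) = \left(-12\right) 107 = -1284$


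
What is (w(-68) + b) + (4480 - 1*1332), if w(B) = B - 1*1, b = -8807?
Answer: -5728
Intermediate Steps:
w(B) = -1 + B (w(B) = B - 1 = -1 + B)
(w(-68) + b) + (4480 - 1*1332) = ((-1 - 68) - 8807) + (4480 - 1*1332) = (-69 - 8807) + (4480 - 1332) = -8876 + 3148 = -5728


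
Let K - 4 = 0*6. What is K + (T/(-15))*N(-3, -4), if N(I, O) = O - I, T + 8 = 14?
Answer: 22/5 ≈ 4.4000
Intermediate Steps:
T = 6 (T = -8 + 14 = 6)
K = 4 (K = 4 + 0*6 = 4 + 0 = 4)
K + (T/(-15))*N(-3, -4) = 4 + (6/(-15))*(-4 - 1*(-3)) = 4 + (6*(-1/15))*(-4 + 3) = 4 - ⅖*(-1) = 4 + ⅖ = 22/5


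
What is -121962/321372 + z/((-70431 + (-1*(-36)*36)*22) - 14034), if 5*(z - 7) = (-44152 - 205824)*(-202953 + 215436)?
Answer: 55710625365157/4994924310 ≈ 11153.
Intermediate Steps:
z = -3120450373/5 (z = 7 + ((-44152 - 205824)*(-202953 + 215436))/5 = 7 + (-249976*12483)/5 = 7 + (⅕)*(-3120450408) = 7 - 3120450408/5 = -3120450373/5 ≈ -6.2409e+8)
-121962/321372 + z/((-70431 + (-1*(-36)*36)*22) - 14034) = -121962/321372 - 3120450373/(5*((-70431 + (-1*(-36)*36)*22) - 14034)) = -121962*1/321372 - 3120450373/(5*((-70431 + (36*36)*22) - 14034)) = -20327/53562 - 3120450373/(5*((-70431 + 1296*22) - 14034)) = -20327/53562 - 3120450373/(5*((-70431 + 28512) - 14034)) = -20327/53562 - 3120450373/(5*(-41919 - 14034)) = -20327/53562 - 3120450373/5/(-55953) = -20327/53562 - 3120450373/5*(-1/55953) = -20327/53562 + 3120450373/279765 = 55710625365157/4994924310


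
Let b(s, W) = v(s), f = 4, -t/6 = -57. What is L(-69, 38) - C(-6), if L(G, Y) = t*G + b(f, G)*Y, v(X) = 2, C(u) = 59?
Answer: -23581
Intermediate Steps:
t = 342 (t = -6*(-57) = 342)
b(s, W) = 2
L(G, Y) = 2*Y + 342*G (L(G, Y) = 342*G + 2*Y = 2*Y + 342*G)
L(-69, 38) - C(-6) = (2*38 + 342*(-69)) - 1*59 = (76 - 23598) - 59 = -23522 - 59 = -23581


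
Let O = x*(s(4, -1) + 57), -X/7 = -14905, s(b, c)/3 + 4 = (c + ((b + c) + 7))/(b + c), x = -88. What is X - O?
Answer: 109087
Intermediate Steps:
s(b, c) = -12 + 3*(7 + b + 2*c)/(b + c) (s(b, c) = -12 + 3*((c + ((b + c) + 7))/(b + c)) = -12 + 3*((c + (7 + b + c))/(b + c)) = -12 + 3*((7 + b + 2*c)/(b + c)) = -12 + 3*(7 + b + 2*c)/(b + c))
X = 104335 (X = -7*(-14905) = 104335)
O = -4752 (O = -88*(3*(7 - 3*4 - 2*(-1))/(4 - 1) + 57) = -88*(3*(7 - 12 + 2)/3 + 57) = -88*(3*(⅓)*(-3) + 57) = -88*(-3 + 57) = -88*54 = -4752)
X - O = 104335 - 1*(-4752) = 104335 + 4752 = 109087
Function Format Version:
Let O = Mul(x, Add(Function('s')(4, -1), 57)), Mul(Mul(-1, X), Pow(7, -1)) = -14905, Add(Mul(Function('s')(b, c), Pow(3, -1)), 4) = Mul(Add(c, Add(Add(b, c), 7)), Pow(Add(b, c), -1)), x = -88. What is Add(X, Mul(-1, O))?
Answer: 109087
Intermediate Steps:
Function('s')(b, c) = Add(-12, Mul(3, Pow(Add(b, c), -1), Add(7, b, Mul(2, c)))) (Function('s')(b, c) = Add(-12, Mul(3, Mul(Add(c, Add(Add(b, c), 7)), Pow(Add(b, c), -1)))) = Add(-12, Mul(3, Mul(Add(c, Add(7, b, c)), Pow(Add(b, c), -1)))) = Add(-12, Mul(3, Mul(Add(7, b, Mul(2, c)), Pow(Add(b, c), -1)))) = Add(-12, Mul(3, Mul(Pow(Add(b, c), -1), Add(7, b, Mul(2, c))))) = Add(-12, Mul(3, Pow(Add(b, c), -1), Add(7, b, Mul(2, c)))))
X = 104335 (X = Mul(-7, -14905) = 104335)
O = -4752 (O = Mul(-88, Add(Mul(3, Pow(Add(4, -1), -1), Add(7, Mul(-3, 4), Mul(-2, -1))), 57)) = Mul(-88, Add(Mul(3, Pow(3, -1), Add(7, -12, 2)), 57)) = Mul(-88, Add(Mul(3, Rational(1, 3), -3), 57)) = Mul(-88, Add(-3, 57)) = Mul(-88, 54) = -4752)
Add(X, Mul(-1, O)) = Add(104335, Mul(-1, -4752)) = Add(104335, 4752) = 109087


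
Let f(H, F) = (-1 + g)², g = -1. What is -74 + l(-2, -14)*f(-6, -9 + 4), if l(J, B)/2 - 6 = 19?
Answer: 126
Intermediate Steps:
l(J, B) = 50 (l(J, B) = 12 + 2*19 = 12 + 38 = 50)
f(H, F) = 4 (f(H, F) = (-1 - 1)² = (-2)² = 4)
-74 + l(-2, -14)*f(-6, -9 + 4) = -74 + 50*4 = -74 + 200 = 126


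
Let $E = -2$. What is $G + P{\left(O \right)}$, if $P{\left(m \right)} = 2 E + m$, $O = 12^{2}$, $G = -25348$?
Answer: $-25208$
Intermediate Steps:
$O = 144$
$P{\left(m \right)} = -4 + m$ ($P{\left(m \right)} = 2 \left(-2\right) + m = -4 + m$)
$G + P{\left(O \right)} = -25348 + \left(-4 + 144\right) = -25348 + 140 = -25208$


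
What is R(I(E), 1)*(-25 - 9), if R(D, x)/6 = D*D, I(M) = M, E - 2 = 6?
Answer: -13056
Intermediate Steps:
E = 8 (E = 2 + 6 = 8)
R(D, x) = 6*D**2 (R(D, x) = 6*(D*D) = 6*D**2)
R(I(E), 1)*(-25 - 9) = (6*8**2)*(-25 - 9) = (6*64)*(-34) = 384*(-34) = -13056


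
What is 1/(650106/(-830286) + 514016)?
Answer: 46127/23709979915 ≈ 1.9455e-6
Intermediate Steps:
1/(650106/(-830286) + 514016) = 1/(650106*(-1/830286) + 514016) = 1/(-36117/46127 + 514016) = 1/(23709979915/46127) = 46127/23709979915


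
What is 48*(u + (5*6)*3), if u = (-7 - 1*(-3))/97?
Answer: 418848/97 ≈ 4318.0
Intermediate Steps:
u = -4/97 (u = (-7 + 3)*(1/97) = -4*1/97 = -4/97 ≈ -0.041237)
48*(u + (5*6)*3) = 48*(-4/97 + (5*6)*3) = 48*(-4/97 + 30*3) = 48*(-4/97 + 90) = 48*(8726/97) = 418848/97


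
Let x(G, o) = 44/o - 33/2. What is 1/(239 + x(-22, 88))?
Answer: 1/223 ≈ 0.0044843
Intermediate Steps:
x(G, o) = -33/2 + 44/o (x(G, o) = 44/o - 33*1/2 = 44/o - 33/2 = -33/2 + 44/o)
1/(239 + x(-22, 88)) = 1/(239 + (-33/2 + 44/88)) = 1/(239 + (-33/2 + 44*(1/88))) = 1/(239 + (-33/2 + 1/2)) = 1/(239 - 16) = 1/223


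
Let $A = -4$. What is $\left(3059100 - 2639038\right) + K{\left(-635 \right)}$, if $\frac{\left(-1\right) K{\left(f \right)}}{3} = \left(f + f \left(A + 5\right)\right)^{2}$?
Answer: $-4418638$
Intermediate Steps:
$K{\left(f \right)} = - 12 f^{2}$ ($K{\left(f \right)} = - 3 \left(f + f \left(-4 + 5\right)\right)^{2} = - 3 \left(f + f 1\right)^{2} = - 3 \left(f + f\right)^{2} = - 3 \left(2 f\right)^{2} = - 3 \cdot 4 f^{2} = - 12 f^{2}$)
$\left(3059100 - 2639038\right) + K{\left(-635 \right)} = \left(3059100 - 2639038\right) - 12 \left(-635\right)^{2} = 420062 - 4838700 = -4418638$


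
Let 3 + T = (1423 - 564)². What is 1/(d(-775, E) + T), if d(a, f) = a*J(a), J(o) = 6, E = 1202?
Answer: 1/733228 ≈ 1.3638e-6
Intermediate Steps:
d(a, f) = 6*a (d(a, f) = a*6 = 6*a)
T = 737878 (T = -3 + (1423 - 564)² = -3 + 859² = -3 + 737881 = 737878)
1/(d(-775, E) + T) = 1/(6*(-775) + 737878) = 1/(-4650 + 737878) = 1/733228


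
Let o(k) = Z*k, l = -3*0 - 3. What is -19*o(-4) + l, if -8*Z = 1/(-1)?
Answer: 13/2 ≈ 6.5000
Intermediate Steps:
l = -3 (l = 0 - 3 = -3)
Z = ⅛ (Z = -1/(8*(-1)) = -(-1)/8 = -⅛*(-1) = ⅛ ≈ 0.12500)
o(k) = k/8
-19*o(-4) + l = -19*(-4)/8 - 3 = -19*(-½) - 3 = 19/2 - 3 = 13/2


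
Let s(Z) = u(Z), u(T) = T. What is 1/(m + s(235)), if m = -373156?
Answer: -1/372921 ≈ -2.6815e-6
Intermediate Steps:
s(Z) = Z
1/(m + s(235)) = 1/(-373156 + 235) = 1/(-372921) = -1/372921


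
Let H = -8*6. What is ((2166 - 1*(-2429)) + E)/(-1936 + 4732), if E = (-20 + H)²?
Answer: 3073/932 ≈ 3.2972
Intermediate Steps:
H = -48
E = 4624 (E = (-20 - 48)² = (-68)² = 4624)
((2166 - 1*(-2429)) + E)/(-1936 + 4732) = ((2166 - 1*(-2429)) + 4624)/(-1936 + 4732) = ((2166 + 2429) + 4624)/2796 = (4595 + 4624)*(1/2796) = 9219*(1/2796) = 3073/932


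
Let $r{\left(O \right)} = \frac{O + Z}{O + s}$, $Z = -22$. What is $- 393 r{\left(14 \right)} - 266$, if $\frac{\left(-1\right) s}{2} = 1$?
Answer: $-4$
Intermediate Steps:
$s = -2$ ($s = \left(-2\right) 1 = -2$)
$r{\left(O \right)} = \frac{-22 + O}{-2 + O}$ ($r{\left(O \right)} = \frac{O - 22}{O - 2} = \frac{-22 + O}{-2 + O}$)
$- 393 r{\left(14 \right)} - 266 = - 393 \frac{-22 + 14}{-2 + 14} - 266 = - 393 \cdot \frac{1}{12} \left(-8\right) - 266 = \left(-393\right) \left(- \frac{2}{3}\right) - 266 = 262 - 266 = -4$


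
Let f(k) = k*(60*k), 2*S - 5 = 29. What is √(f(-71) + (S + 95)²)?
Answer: 2*√78751 ≈ 561.25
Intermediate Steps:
S = 17 (S = 5/2 + (½)*29 = 5/2 + 29/2 = 17)
f(k) = 60*k²
√(f(-71) + (S + 95)²) = √(60*(-71)² + (17 + 95)²) = √(60*5041 + 112²) = √(302460 + 12544) = √315004 = 2*√78751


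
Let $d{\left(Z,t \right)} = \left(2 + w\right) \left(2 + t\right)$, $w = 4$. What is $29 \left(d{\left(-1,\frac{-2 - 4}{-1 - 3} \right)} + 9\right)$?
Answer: $870$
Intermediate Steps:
$d{\left(Z,t \right)} = 12 + 6 t$ ($d{\left(Z,t \right)} = \left(2 + 4\right) \left(2 + t\right) = 6 \left(2 + t\right) = 12 + 6 t$)
$29 \left(d{\left(-1,\frac{-2 - 4}{-1 - 3} \right)} + 9\right) = 29 \left(\left(12 + 6 \frac{-2 - 4}{-1 - 3}\right) + 9\right) = 29 \left(\left(12 + 6 \left(- \frac{6}{-4}\right)\right) + 9\right) = 29 \left(\left(12 + 6 \left(\left(-6\right) \left(- \frac{1}{4}\right)\right)\right) + 9\right) = 29 \left(\left(12 + 6 \cdot \frac{3}{2}\right) + 9\right) = 29 \left(\left(12 + 9\right) + 9\right) = 29 \left(21 + 9\right) = 29 \cdot 30 = 870$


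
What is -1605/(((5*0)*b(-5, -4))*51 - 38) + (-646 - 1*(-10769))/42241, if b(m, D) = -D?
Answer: 1286443/30286 ≈ 42.477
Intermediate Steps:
-1605/(((5*0)*b(-5, -4))*51 - 38) + (-646 - 1*(-10769))/42241 = -1605/(((5*0)*(-1*(-4)))*51 - 38) + (-646 - 1*(-10769))/42241 = -1605/((0*4)*51 - 38) + (-646 + 10769)*(1/42241) = -1605/(0*51 - 38) + 10123*(1/42241) = -1605/(0 - 38) + 191/797 = -1605/(-38) + 191/797 = -1605*(-1/38) + 191/797 = 1605/38 + 191/797 = 1286443/30286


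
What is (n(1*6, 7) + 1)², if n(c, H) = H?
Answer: 64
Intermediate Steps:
(n(1*6, 7) + 1)² = (7 + 1)² = 8² = 64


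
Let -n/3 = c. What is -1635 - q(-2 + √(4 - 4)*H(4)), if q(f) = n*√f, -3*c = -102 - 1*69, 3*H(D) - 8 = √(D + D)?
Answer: -1635 + 171*I*√2 ≈ -1635.0 + 241.83*I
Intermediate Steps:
H(D) = 8/3 + √2*√D/3 (H(D) = 8/3 + √(D + D)/3 = 8/3 + √(2*D)/3 = 8/3 + (√2*√D)/3 = 8/3 + √2*√D/3)
c = 57 (c = -(-102 - 1*69)/3 = -(-102 - 69)/3 = -⅓*(-171) = 57)
n = -171 (n = -3*57 = -171)
q(f) = -171*√f
-1635 - q(-2 + √(4 - 4)*H(4)) = -1635 - (-171)*√(-2 + √(4 - 4)*(8/3 + √2*√4/3)) = -1635 - (-171)*√(-2 + √0*(8/3 + (⅓)*√2*2)) = -1635 - (-171)*√(-2 + 0*(8/3 + 2*√2/3)) = -1635 - (-171)*√(-2 + 0) = -1635 - (-171)*√(-2) = -1635 - (-171)*I*√2 = -1635 + 171*I*√2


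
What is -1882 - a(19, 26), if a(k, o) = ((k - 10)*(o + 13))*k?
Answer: -8551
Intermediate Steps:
a(k, o) = k*(-10 + k)*(13 + o) (a(k, o) = ((-10 + k)*(13 + o))*k = k*(-10 + k)*(13 + o))
-1882 - a(19, 26) = -1882 - 19*(-130 - 10*26 + 13*19 + 19*26) = -1882 - 19*(-130 - 260 + 247 + 494) = -1882 - 19*351 = -1882 - 1*6669 = -1882 - 6669 = -8551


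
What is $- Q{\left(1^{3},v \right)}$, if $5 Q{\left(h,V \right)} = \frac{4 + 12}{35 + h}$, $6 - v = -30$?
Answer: $- \frac{4}{45} \approx -0.088889$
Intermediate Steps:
$v = 36$ ($v = 6 - -30 = 6 + 30 = 36$)
$Q{\left(h,V \right)} = \frac{16}{5 \left(35 + h\right)}$ ($Q{\left(h,V \right)} = \frac{\left(4 + 12\right) \frac{1}{35 + h}}{5} = \frac{16 \frac{1}{35 + h}}{5} = \frac{16}{5 \left(35 + h\right)}$)
$- Q{\left(1^{3},v \right)} = - \frac{16}{5 \left(35 + 1^{3}\right)} = - \frac{16}{5 \left(35 + 1\right)} = - \frac{16}{5 \cdot 36} = \left(-1\right) \frac{4}{45} = - \frac{4}{45}$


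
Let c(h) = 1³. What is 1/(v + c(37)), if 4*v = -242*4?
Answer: -1/241 ≈ -0.0041494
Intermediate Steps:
v = -242 (v = (-242*4)/4 = (¼)*(-968) = -242)
c(h) = 1
1/(v + c(37)) = 1/(-242 + 1) = 1/(-241) = -1/241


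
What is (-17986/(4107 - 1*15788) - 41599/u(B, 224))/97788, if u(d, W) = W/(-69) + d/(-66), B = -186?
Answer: 368817545971/371235029100 ≈ 0.99349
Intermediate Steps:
u(d, W) = -d/66 - W/69 (u(d, W) = W*(-1/69) + d*(-1/66) = -W/69 - d/66 = -d/66 - W/69)
(-17986/(4107 - 1*15788) - 41599/u(B, 224))/97788 = (-17986/(4107 - 1*15788) - 41599/(-1/66*(-186) - 1/69*224))/97788 = (-17986/(4107 - 15788) - 41599/(31/11 - 224/69))*(1/97788) = (-17986/(-11681) - 41599/(-325/759))*(1/97788) = (-17986*(-1/11681) - 41599*(-759/325))*(1/97788) = (17986/11681 + 31573641/325)*(1/97788) = (368817545971/3796325)*(1/97788) = 368817545971/371235029100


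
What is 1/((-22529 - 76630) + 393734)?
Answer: 1/294575 ≈ 3.3947e-6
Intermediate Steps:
1/((-22529 - 76630) + 393734) = 1/(-99159 + 393734) = 1/294575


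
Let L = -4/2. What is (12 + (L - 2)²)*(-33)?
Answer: -924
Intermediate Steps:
L = -2 (L = -4/2 = -4*½ = -2)
(12 + (L - 2)²)*(-33) = (12 + (-2 - 2)²)*(-33) = (12 + (-4)²)*(-33) = (12 + 16)*(-33) = 28*(-33) = -924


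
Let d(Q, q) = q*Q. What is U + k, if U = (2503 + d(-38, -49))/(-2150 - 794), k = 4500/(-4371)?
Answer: -10775805/4289408 ≈ -2.5122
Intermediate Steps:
d(Q, q) = Q*q
k = -1500/1457 (k = 4500*(-1/4371) = -1500/1457 ≈ -1.0295)
U = -4365/2944 (U = (2503 - 38*(-49))/(-2150 - 794) = (2503 + 1862)/(-2944) = 4365*(-1/2944) = -4365/2944 ≈ -1.4827)
U + k = -4365/2944 - 1500/1457 = -10775805/4289408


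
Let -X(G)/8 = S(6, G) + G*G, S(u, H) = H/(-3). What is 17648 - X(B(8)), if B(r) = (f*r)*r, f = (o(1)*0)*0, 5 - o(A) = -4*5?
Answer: 17648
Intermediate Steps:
S(u, H) = -H/3 (S(u, H) = H*(-⅓) = -H/3)
o(A) = 25 (o(A) = 5 - (-4)*5 = 5 - 1*(-20) = 5 + 20 = 25)
f = 0 (f = (25*0)*0 = 0*0 = 0)
B(r) = 0 (B(r) = (0*r)*r = 0*r = 0)
X(G) = -8*G² + 8*G/3 (X(G) = -8*(-G/3 + G*G) = -8*(-G/3 + G²) = -8*(G² - G/3) = -8*G² + 8*G/3)
17648 - X(B(8)) = 17648 - 8*0*(1 - 3*0)/3 = 17648 - 8*0*(1 + 0)/3 = 17648 - 8*0/3 = 17648 - 1*0 = 17648 + 0 = 17648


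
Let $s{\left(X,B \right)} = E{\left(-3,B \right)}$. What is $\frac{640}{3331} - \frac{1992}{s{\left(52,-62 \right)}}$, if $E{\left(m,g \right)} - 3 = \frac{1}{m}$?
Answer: $- \frac{2487617}{3331} \approx -746.81$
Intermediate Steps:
$E{\left(m,g \right)} = 3 + \frac{1}{m}$
$s{\left(X,B \right)} = \frac{8}{3}$ ($s{\left(X,B \right)} = 3 + \frac{1}{-3} = 3 - \frac{1}{3} = \frac{8}{3}$)
$\frac{640}{3331} - \frac{1992}{s{\left(52,-62 \right)}} = \frac{640}{3331} - \frac{1992}{\frac{8}{3}} = 640 \cdot \frac{1}{3331} - 747 = \frac{640}{3331} - 747 = - \frac{2487617}{3331}$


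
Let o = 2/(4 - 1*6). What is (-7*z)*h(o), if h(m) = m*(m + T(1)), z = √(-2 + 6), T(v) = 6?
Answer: 70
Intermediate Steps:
z = 2 (z = √4 = 2)
o = -1 (o = 2/(4 - 6) = 2/(-2) = 2*(-½) = -1)
h(m) = m*(6 + m) (h(m) = m*(m + 6) = m*(6 + m))
(-7*z)*h(o) = (-7*2)*(-(6 - 1)) = -(-14)*5 = -14*(-5) = 70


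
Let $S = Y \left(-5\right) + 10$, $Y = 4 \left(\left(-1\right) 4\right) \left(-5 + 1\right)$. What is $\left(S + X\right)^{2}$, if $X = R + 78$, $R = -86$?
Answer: $101124$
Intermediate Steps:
$X = -8$ ($X = -86 + 78 = -8$)
$Y = 64$ ($Y = 4 \left(-4\right) \left(-4\right) = \left(-16\right) \left(-4\right) = 64$)
$S = -310$ ($S = 64 \left(-5\right) + 10 = -320 + 10 = -310$)
$\left(S + X\right)^{2} = \left(-310 - 8\right)^{2} = \left(-318\right)^{2} = 101124$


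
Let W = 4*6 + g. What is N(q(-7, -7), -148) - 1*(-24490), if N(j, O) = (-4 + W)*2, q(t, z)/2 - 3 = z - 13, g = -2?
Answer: 24526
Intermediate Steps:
W = 22 (W = 4*6 - 2 = 24 - 2 = 22)
q(t, z) = -20 + 2*z (q(t, z) = 6 + 2*(z - 13) = 6 + 2*(-13 + z) = 6 + (-26 + 2*z) = -20 + 2*z)
N(j, O) = 36 (N(j, O) = (-4 + 22)*2 = 18*2 = 36)
N(q(-7, -7), -148) - 1*(-24490) = 36 - 1*(-24490) = 36 + 24490 = 24526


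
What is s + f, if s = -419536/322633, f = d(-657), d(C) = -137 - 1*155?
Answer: -94628372/322633 ≈ -293.30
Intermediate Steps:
d(C) = -292 (d(C) = -137 - 155 = -292)
f = -292
s = -419536/322633 (s = -419536*1/322633 = -419536/322633 ≈ -1.3004)
s + f = -419536/322633 - 292 = -94628372/322633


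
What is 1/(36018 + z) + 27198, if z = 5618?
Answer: 1132415929/41636 ≈ 27198.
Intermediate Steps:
1/(36018 + z) + 27198 = 1/(36018 + 5618) + 27198 = 1/41636 + 27198 = 1132415929/41636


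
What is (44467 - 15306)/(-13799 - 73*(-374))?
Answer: 29161/13503 ≈ 2.1596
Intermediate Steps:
(44467 - 15306)/(-13799 - 73*(-374)) = 29161/(-13799 + 27302) = 29161/13503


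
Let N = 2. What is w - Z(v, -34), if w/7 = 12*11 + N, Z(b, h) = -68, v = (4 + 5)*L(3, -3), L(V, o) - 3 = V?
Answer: 1006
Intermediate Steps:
L(V, o) = 3 + V
v = 54 (v = (4 + 5)*(3 + 3) = 9*6 = 54)
w = 938 (w = 7*(12*11 + 2) = 7*(132 + 2) = 7*134 = 938)
w - Z(v, -34) = 938 - 1*(-68) = 938 + 68 = 1006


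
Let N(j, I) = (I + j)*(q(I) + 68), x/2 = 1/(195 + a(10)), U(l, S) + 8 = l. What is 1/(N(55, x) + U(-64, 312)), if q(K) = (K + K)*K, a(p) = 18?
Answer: 9663597/35452337716 ≈ 0.00027258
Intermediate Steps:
U(l, S) = -8 + l
q(K) = 2*K**2 (q(K) = (2*K)*K = 2*K**2)
x = 2/213 (x = 2/(195 + 18) = 2/213 ≈ 0.0093897)
N(j, I) = (68 + 2*I**2)*(I + j) (N(j, I) = (I + j)*(2*I**2 + 68) = (I + j)*(68 + 2*I**2) = (68 + 2*I**2)*(I + j))
1/(N(55, x) + U(-64, 312)) = 1/((2*(2/213)**3 + 68*(2/213) + 68*55 + 2*55*(2/213)**2) + (-8 - 64)) = 1/((2*(8/9663597) + 136/213 + 3740 + 2*55*(4/45369)) - 72) = 1/((16/9663597 + 136/213 + 3740 + 440/45369) - 72) = 1/(36148116700/9663597 - 72) = 1/(35452337716/9663597) = 9663597/35452337716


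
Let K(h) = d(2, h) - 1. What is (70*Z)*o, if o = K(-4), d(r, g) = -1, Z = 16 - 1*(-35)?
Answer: -7140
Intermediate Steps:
Z = 51 (Z = 16 + 35 = 51)
K(h) = -2 (K(h) = -1 - 1 = -2)
o = -2
(70*Z)*o = (70*51)*(-2) = 3570*(-2) = -7140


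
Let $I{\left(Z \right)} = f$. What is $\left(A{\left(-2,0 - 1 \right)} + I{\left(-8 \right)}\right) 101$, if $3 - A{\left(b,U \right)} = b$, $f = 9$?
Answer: $1414$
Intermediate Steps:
$I{\left(Z \right)} = 9$
$A{\left(b,U \right)} = 3 - b$
$\left(A{\left(-2,0 - 1 \right)} + I{\left(-8 \right)}\right) 101 = \left(\left(3 - -2\right) + 9\right) 101 = \left(\left(3 + 2\right) + 9\right) 101 = \left(5 + 9\right) 101 = 14 \cdot 101 = 1414$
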